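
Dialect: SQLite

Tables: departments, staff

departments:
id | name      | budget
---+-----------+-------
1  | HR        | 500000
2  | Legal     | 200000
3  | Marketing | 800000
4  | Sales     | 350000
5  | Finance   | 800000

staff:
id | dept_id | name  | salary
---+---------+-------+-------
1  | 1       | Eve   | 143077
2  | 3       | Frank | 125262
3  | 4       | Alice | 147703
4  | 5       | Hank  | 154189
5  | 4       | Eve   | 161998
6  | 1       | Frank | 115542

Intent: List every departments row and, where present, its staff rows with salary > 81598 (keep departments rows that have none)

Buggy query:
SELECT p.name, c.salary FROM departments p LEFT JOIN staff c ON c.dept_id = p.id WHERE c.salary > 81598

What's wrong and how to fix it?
Bug: A WHERE condition on the right-hand table after LEFT JOIN drops unmatched parents

Fix: Put 'c.salary > 81598' in the JOIN's ON clause instead of WHERE

Corrected query:
SELECT p.name, c.salary FROM departments p LEFT JOIN staff c ON c.dept_id = p.id AND c.salary > 81598

Result:
name      | salary
----------+-------
HR        | 115542
HR        | 143077
Legal     | NULL  
Marketing | 125262
Sales     | 147703
Sales     | 161998
Finance   | 154189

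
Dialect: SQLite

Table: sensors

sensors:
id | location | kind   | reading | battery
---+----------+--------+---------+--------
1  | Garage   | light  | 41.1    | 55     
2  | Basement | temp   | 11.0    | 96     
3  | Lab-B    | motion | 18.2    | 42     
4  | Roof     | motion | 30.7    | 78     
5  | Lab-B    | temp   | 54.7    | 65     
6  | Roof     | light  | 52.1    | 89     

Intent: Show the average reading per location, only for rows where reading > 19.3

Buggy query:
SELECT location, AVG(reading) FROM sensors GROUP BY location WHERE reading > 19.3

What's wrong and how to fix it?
Bug: WHERE cannot follow GROUP BY

Fix: Place WHERE between FROM and GROUP BY

Corrected query:
SELECT location, AVG(reading) FROM sensors WHERE reading > 19.3 GROUP BY location

Result:
location | AVG(reading)
---------+-------------
Garage   | 41.1        
Lab-B    | 54.7        
Roof     | 41.4        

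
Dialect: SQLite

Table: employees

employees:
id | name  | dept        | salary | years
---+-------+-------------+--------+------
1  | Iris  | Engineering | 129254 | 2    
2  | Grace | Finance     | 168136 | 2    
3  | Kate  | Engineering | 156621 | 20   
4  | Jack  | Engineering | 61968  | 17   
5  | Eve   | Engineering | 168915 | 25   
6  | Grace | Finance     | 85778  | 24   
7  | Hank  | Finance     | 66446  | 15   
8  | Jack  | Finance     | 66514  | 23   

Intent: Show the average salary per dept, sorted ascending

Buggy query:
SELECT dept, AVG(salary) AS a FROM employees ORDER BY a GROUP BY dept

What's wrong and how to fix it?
Bug: ORDER BY appears before GROUP BY; SQL clause order requires GROUP BY first

Fix: Reorder: SELECT … FROM … GROUP BY … ORDER BY …

Corrected query:
SELECT dept, AVG(salary) AS a FROM employees GROUP BY dept ORDER BY a

Result:
dept        | a       
------------+---------
Finance     | 96718.5 
Engineering | 129189.5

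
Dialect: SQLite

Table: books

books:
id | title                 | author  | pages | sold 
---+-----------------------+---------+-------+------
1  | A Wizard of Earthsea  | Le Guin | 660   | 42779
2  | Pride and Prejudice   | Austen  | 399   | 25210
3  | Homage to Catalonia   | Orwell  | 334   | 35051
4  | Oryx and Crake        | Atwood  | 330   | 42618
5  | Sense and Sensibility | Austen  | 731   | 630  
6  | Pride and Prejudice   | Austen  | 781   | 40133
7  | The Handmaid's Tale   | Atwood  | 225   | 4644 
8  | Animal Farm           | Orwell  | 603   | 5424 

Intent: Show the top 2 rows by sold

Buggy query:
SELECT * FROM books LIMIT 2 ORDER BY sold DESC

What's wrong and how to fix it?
Bug: LIMIT must come after ORDER BY

Fix: Swap the clauses: ORDER BY first, then LIMIT

Corrected query:
SELECT * FROM books ORDER BY sold DESC LIMIT 2

Result:
id | title                | author  | pages | sold 
---+----------------------+---------+-------+------
1  | A Wizard of Earthsea | Le Guin | 660   | 42779
4  | Oryx and Crake       | Atwood  | 330   | 42618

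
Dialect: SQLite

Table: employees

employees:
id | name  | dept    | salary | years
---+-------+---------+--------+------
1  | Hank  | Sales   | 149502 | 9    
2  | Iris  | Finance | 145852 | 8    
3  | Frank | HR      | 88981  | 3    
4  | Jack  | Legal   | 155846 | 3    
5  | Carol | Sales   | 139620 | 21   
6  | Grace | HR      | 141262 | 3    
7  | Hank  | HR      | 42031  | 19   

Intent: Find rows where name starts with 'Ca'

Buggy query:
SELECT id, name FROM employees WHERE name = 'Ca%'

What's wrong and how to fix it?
Bug: '=' compares the literal string including the % character; pattern matching needs LIKE

Fix: Use LIKE for wildcard pattern matching

Corrected query:
SELECT id, name FROM employees WHERE name LIKE 'Ca%'

Result:
id | name 
---+------
5  | Carol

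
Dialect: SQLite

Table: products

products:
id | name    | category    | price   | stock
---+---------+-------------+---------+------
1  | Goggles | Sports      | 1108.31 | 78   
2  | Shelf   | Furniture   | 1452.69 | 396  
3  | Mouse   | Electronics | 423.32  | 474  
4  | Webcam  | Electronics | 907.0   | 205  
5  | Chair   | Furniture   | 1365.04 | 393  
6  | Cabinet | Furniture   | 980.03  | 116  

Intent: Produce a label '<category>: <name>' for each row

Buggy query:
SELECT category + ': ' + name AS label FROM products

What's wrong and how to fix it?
Bug: SQLite uses || for string concatenation; + coerces text to numbers (yielding 0)

Fix: Use the || operator for string concatenation

Corrected query:
SELECT category || ': ' || name AS label FROM products

Result:
label              
-------------------
Sports: Goggles    
Furniture: Shelf   
Electronics: Mouse 
Electronics: Webcam
Furniture: Chair   
Furniture: Cabinet 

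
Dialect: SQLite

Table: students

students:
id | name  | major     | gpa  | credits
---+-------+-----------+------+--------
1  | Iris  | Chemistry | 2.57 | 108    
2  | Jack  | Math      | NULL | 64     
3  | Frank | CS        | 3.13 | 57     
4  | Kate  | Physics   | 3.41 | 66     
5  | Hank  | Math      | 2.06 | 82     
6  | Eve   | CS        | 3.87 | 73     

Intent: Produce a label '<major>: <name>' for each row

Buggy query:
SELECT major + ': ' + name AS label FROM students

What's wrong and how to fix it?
Bug: '+' is numeric addition; on text columns SQLite converts them to 0 instead of concatenating

Fix: Replace + with || to concatenate text

Corrected query:
SELECT major || ': ' || name AS label FROM students

Result:
label          
---------------
Chemistry: Iris
Math: Jack     
CS: Frank      
Physics: Kate  
Math: Hank     
CS: Eve        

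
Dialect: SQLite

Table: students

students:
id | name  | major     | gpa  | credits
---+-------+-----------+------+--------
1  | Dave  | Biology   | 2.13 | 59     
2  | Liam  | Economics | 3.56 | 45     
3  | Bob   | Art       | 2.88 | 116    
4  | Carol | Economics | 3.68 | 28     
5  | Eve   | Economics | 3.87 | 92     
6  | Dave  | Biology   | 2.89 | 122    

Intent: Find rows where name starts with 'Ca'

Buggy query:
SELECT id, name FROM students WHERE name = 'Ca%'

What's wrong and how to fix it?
Bug: '=' compares the literal string including the % character; pattern matching needs LIKE

Fix: Replace '=' with LIKE so 'Ca%' is treated as a pattern

Corrected query:
SELECT id, name FROM students WHERE name LIKE 'Ca%'

Result:
id | name 
---+------
4  | Carol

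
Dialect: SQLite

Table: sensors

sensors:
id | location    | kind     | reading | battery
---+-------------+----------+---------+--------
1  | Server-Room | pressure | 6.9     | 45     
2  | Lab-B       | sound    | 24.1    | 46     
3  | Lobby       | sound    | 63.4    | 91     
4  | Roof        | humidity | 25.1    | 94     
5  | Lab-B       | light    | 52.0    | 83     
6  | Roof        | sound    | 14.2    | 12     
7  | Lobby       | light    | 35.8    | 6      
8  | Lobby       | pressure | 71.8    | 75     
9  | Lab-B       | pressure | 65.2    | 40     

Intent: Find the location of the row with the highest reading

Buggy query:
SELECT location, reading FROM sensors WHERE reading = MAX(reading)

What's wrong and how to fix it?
Bug: WHERE is evaluated per row; an aggregate over the whole table isn't defined there

Fix: Use a subquery: WHERE reading = (SELECT MAX(reading) FROM sensors)

Corrected query:
SELECT location, reading FROM sensors WHERE reading = (SELECT MAX(reading) FROM sensors)

Result:
location | reading
---------+--------
Lobby    | 71.8   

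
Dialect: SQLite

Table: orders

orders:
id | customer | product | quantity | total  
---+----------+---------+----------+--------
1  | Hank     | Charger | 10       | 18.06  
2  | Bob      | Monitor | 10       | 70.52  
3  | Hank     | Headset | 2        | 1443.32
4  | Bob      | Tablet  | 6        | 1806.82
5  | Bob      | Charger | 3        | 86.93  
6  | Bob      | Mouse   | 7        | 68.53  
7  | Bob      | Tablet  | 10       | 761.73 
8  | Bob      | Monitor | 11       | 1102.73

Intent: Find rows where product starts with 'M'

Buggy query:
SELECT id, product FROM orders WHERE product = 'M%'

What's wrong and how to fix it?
Bug: '=' compares the literal string including the % character; pattern matching needs LIKE

Fix: Use LIKE for wildcard pattern matching

Corrected query:
SELECT id, product FROM orders WHERE product LIKE 'M%'

Result:
id | product
---+--------
2  | Monitor
6  | Mouse  
8  | Monitor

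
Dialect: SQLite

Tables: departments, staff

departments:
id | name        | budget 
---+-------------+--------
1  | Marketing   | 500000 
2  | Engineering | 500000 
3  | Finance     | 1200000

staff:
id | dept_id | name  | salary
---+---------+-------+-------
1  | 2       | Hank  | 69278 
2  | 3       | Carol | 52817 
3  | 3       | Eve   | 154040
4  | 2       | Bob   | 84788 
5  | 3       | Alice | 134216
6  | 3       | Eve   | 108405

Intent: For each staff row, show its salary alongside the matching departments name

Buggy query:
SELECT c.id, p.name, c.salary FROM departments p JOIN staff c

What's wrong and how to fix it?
Bug: Missing join condition: each staff row is matched to all departments rows instead of just its own

Fix: Add ON c.dept_id = p.id to the JOIN

Corrected query:
SELECT c.id, p.name, c.salary FROM departments p JOIN staff c ON c.dept_id = p.id

Result:
id | name        | salary
---+-------------+-------
1  | Engineering | 69278 
2  | Finance     | 52817 
3  | Finance     | 154040
4  | Engineering | 84788 
5  | Finance     | 134216
6  | Finance     | 108405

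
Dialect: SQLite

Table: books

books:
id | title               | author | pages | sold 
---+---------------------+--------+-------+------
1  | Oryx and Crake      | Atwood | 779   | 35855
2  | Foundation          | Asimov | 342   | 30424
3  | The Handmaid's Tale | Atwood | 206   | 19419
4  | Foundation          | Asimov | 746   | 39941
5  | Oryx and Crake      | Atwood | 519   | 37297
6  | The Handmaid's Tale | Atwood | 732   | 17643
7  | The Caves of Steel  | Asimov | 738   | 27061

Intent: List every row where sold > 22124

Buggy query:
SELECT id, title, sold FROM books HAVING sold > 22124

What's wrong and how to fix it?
Bug: This is a non-aggregate query (no GROUP BY, no aggregates), so in SQLite the HAVING clause is invalid here; a row-level condition belongs in WHERE

Fix: Use WHERE for row-level filtering

Corrected query:
SELECT id, title, sold FROM books WHERE sold > 22124

Result:
id | title              | sold 
---+--------------------+------
1  | Oryx and Crake     | 35855
2  | Foundation         | 30424
4  | Foundation         | 39941
5  | Oryx and Crake     | 37297
7  | The Caves of Steel | 27061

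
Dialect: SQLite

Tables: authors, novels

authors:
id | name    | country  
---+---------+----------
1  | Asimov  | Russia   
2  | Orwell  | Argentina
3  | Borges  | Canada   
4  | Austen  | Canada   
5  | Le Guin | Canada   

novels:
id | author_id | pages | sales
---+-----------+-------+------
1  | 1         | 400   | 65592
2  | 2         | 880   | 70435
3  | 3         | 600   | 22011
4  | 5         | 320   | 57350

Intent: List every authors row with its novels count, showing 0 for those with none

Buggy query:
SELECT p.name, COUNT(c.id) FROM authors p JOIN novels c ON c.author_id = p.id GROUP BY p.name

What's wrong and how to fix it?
Bug: An inner join excludes parents with zero children

Fix: Switch to LEFT JOIN to retain unmatched parent rows

Corrected query:
SELECT p.name, COUNT(c.id) FROM authors p LEFT JOIN novels c ON c.author_id = p.id GROUP BY p.name

Result:
name    | COUNT(c.id)
--------+------------
Asimov  | 1          
Austen  | 0          
Borges  | 1          
Le Guin | 1          
Orwell  | 1          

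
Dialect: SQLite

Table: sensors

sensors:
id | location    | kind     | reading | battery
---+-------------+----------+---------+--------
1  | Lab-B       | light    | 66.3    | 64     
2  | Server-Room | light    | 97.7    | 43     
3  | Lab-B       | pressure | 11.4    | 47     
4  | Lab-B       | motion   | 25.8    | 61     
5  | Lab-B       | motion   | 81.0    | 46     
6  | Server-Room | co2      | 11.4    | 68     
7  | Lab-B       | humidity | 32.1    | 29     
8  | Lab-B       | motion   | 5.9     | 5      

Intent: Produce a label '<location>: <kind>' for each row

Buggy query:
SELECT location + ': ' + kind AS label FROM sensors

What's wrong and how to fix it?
Bug: '+' is numeric addition; on text columns SQLite converts them to 0 instead of concatenating

Fix: Replace + with || to concatenate text

Corrected query:
SELECT location || ': ' || kind AS label FROM sensors

Result:
label             
------------------
Lab-B: light      
Server-Room: light
Lab-B: pressure   
Lab-B: motion     
Lab-B: motion     
Server-Room: co2  
Lab-B: humidity   
Lab-B: motion     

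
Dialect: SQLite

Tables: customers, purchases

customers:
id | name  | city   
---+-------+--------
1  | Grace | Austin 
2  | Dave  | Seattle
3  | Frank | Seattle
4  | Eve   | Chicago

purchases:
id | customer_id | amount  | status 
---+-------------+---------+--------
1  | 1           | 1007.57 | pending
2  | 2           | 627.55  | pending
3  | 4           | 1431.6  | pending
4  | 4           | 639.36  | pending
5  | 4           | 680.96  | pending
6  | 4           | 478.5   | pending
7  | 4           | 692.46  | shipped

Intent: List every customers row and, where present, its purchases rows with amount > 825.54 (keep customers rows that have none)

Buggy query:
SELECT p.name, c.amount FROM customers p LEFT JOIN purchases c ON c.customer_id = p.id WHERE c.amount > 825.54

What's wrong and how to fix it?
Bug: Filtering c.amount in WHERE discards the NULL rows produced by LEFT JOIN, turning it into an inner join

Fix: Move the right-table condition into the ON clause so unmatched parents are kept

Corrected query:
SELECT p.name, c.amount FROM customers p LEFT JOIN purchases c ON c.customer_id = p.id AND c.amount > 825.54

Result:
name  | amount 
------+--------
Grace | 1007.57
Dave  | NULL   
Frank | NULL   
Eve   | 1431.6 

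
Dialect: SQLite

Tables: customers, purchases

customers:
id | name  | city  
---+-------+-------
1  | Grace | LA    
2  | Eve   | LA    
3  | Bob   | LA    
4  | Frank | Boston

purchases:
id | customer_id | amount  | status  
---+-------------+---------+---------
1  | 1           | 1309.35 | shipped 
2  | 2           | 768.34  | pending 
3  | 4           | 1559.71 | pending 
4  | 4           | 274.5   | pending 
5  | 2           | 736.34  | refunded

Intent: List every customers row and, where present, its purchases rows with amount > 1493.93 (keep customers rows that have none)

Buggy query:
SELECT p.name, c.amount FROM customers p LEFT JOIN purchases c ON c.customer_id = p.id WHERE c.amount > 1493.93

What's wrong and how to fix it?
Bug: A WHERE condition on the right-hand table after LEFT JOIN drops unmatched parents

Fix: Put 'c.amount > 1493.93' in the JOIN's ON clause instead of WHERE

Corrected query:
SELECT p.name, c.amount FROM customers p LEFT JOIN purchases c ON c.customer_id = p.id AND c.amount > 1493.93

Result:
name  | amount 
------+--------
Grace | NULL   
Eve   | NULL   
Bob   | NULL   
Frank | 1559.71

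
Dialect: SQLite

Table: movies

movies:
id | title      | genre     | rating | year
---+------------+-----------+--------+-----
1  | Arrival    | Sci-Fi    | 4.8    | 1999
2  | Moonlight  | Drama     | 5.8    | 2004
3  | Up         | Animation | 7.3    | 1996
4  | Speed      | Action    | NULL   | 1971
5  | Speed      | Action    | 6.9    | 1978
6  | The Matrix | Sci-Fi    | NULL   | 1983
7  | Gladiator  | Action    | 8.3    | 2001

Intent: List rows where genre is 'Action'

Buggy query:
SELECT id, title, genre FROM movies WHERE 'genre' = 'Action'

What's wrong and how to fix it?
Bug: Single quotes denote string literals in SQL; the column name is being compared as a constant string

Fix: Reference the column as genre without single quotes

Corrected query:
SELECT id, title, genre FROM movies WHERE genre = 'Action'

Result:
id | title     | genre 
---+-----------+-------
4  | Speed     | Action
5  | Speed     | Action
7  | Gladiator | Action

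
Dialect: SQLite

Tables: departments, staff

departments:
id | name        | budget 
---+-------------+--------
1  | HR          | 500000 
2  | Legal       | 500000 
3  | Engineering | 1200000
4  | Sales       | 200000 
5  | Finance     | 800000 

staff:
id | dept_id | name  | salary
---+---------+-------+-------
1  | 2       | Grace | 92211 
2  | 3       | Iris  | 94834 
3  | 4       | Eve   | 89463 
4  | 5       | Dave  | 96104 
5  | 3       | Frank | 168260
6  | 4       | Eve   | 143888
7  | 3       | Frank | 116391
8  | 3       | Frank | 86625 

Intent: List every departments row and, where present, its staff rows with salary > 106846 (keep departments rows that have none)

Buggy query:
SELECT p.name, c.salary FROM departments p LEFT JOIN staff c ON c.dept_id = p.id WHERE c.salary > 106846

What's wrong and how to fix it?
Bug: A WHERE condition on the right-hand table after LEFT JOIN drops unmatched parents

Fix: Move the right-table condition into the ON clause so unmatched parents are kept

Corrected query:
SELECT p.name, c.salary FROM departments p LEFT JOIN staff c ON c.dept_id = p.id AND c.salary > 106846

Result:
name        | salary
------------+-------
HR          | NULL  
Legal       | NULL  
Engineering | 116391
Engineering | 168260
Sales       | 143888
Finance     | NULL  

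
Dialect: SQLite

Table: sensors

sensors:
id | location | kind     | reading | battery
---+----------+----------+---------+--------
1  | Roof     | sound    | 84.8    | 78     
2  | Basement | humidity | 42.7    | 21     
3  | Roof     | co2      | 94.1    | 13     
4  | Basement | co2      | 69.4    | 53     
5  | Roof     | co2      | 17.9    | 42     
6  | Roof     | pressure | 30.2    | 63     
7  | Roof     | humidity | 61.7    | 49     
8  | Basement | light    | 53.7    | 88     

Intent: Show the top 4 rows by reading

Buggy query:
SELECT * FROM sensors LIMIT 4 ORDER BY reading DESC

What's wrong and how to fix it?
Bug: LIMIT must come after ORDER BY

Fix: Swap the clauses: ORDER BY first, then LIMIT

Corrected query:
SELECT * FROM sensors ORDER BY reading DESC LIMIT 4

Result:
id | location | kind     | reading | battery
---+----------+----------+---------+--------
3  | Roof     | co2      | 94.1    | 13     
1  | Roof     | sound    | 84.8    | 78     
4  | Basement | co2      | 69.4    | 53     
7  | Roof     | humidity | 61.7    | 49     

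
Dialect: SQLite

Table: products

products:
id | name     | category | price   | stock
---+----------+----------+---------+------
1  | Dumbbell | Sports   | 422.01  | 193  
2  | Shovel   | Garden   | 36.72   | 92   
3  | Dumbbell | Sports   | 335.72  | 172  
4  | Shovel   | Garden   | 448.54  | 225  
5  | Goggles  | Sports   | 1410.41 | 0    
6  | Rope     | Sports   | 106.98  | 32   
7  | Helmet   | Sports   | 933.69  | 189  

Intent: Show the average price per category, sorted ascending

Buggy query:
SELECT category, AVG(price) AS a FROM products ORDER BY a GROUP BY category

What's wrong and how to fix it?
Bug: GROUP BY must precede ORDER BY

Fix: Reorder: SELECT … FROM … GROUP BY … ORDER BY …

Corrected query:
SELECT category, AVG(price) AS a FROM products GROUP BY category ORDER BY a

Result:
category | a      
---------+--------
Garden   | 242.63 
Sports   | 641.762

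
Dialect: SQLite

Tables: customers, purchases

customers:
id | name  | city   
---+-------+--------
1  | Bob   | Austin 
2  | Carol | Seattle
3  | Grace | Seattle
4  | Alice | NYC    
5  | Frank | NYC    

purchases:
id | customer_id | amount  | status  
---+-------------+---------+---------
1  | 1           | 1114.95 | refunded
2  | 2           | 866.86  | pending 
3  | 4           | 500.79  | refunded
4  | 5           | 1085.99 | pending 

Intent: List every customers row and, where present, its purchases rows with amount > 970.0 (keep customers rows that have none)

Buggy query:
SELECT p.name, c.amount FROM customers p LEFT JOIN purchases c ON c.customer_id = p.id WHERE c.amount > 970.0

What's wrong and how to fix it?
Bug: A WHERE condition on the right-hand table after LEFT JOIN drops unmatched parents

Fix: Move the right-table condition into the ON clause so unmatched parents are kept

Corrected query:
SELECT p.name, c.amount FROM customers p LEFT JOIN purchases c ON c.customer_id = p.id AND c.amount > 970.0

Result:
name  | amount 
------+--------
Bob   | 1114.95
Carol | NULL   
Grace | NULL   
Alice | NULL   
Frank | 1085.99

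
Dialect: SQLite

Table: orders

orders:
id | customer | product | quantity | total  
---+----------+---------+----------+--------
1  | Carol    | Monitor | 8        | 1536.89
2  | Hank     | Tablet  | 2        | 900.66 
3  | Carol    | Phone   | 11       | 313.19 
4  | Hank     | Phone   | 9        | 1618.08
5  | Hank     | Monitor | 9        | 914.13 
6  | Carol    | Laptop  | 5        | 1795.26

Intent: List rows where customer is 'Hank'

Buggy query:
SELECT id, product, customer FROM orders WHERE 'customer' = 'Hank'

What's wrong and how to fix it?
Bug: 'customer' in single quotes is a string literal, not the column; the comparison is literal-vs-literal and never true

Fix: Remove the quotes around the column name (or use double quotes for an identifier)

Corrected query:
SELECT id, product, customer FROM orders WHERE customer = 'Hank'

Result:
id | product | customer
---+---------+---------
2  | Tablet  | Hank    
4  | Phone   | Hank    
5  | Monitor | Hank    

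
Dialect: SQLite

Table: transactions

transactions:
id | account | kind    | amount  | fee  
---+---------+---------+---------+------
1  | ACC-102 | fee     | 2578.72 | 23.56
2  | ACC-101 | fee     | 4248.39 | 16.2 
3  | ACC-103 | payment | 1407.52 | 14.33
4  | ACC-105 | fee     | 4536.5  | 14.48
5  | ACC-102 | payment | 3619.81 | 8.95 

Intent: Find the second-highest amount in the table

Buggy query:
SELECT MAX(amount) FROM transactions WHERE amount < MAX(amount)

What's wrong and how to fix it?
Bug: The inner MAX is an aggregate inside WHERE, which is not allowed

Fix: Compute the overall MAX in a subquery, then take MAX of rows below it

Corrected query:
SELECT MAX(amount) FROM transactions WHERE amount < (SELECT MAX(amount) FROM transactions)

Result:
MAX(amount)
-----------
4248.39    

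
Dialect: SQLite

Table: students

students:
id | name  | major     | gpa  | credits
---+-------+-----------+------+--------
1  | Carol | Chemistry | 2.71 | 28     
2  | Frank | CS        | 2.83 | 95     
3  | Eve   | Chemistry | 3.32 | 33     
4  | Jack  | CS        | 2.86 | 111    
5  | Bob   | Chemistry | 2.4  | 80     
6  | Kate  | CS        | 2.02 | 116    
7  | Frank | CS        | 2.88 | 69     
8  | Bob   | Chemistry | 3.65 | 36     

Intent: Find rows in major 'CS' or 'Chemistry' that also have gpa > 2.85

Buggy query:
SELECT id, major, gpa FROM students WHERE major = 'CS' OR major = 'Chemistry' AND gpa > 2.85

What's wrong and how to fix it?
Bug: Without parentheses, AND is evaluated before OR, so the gpa filter only applies to the 'Chemistry' branch

Fix: Add parentheses around the OR so the AND applies to both alternatives

Corrected query:
SELECT id, major, gpa FROM students WHERE (major = 'CS' OR major = 'Chemistry') AND gpa > 2.85

Result:
id | major     | gpa 
---+-----------+-----
3  | Chemistry | 3.32
4  | CS        | 2.86
7  | CS        | 2.88
8  | Chemistry | 3.65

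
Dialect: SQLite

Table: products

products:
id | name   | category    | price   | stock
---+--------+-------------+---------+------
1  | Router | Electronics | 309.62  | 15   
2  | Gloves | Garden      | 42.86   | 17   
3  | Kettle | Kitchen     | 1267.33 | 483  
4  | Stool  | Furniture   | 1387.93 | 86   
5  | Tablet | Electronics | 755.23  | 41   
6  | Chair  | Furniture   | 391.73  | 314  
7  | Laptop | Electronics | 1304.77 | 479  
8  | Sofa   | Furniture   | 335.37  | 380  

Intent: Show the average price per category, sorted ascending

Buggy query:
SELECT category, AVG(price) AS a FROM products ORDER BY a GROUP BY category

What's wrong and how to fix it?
Bug: GROUP BY must precede ORDER BY

Fix: Reorder: SELECT … FROM … GROUP BY … ORDER BY …

Corrected query:
SELECT category, AVG(price) AS a FROM products GROUP BY category ORDER BY a

Result:
category    | a         
------------+-----------
Garden      | 42.86     
Furniture   | 705.01    
Electronics | 789.873333
Kitchen     | 1267.33   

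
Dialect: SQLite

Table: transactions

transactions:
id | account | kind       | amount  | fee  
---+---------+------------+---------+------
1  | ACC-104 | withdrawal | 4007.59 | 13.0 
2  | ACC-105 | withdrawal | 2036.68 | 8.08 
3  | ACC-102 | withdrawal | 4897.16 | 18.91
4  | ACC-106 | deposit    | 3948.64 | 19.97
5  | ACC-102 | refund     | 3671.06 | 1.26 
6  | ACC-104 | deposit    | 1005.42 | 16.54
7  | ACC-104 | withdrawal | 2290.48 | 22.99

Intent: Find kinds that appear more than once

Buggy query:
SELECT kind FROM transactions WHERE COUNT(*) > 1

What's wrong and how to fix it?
Bug: WHERE can't reference COUNT(*); aggregates are computed after WHERE

Fix: GROUP BY kind, then filter groups with HAVING COUNT(*) > 1

Corrected query:
SELECT kind FROM transactions GROUP BY kind HAVING COUNT(*) > 1

Result:
kind      
----------
deposit   
withdrawal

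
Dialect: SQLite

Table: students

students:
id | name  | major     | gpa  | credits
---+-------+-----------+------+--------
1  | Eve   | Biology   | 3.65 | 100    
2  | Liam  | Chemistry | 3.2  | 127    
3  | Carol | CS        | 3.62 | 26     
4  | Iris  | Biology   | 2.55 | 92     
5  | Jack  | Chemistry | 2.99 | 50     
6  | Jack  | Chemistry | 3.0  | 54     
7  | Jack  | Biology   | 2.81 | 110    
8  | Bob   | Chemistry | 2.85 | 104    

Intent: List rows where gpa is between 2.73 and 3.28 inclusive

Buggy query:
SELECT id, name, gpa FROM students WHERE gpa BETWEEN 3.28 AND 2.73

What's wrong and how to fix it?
Bug: BETWEEN expects the lower bound first; with 3.28 AND 2.73 the range is empty

Fix: Swap the bounds so the smaller value comes first

Corrected query:
SELECT id, name, gpa FROM students WHERE gpa BETWEEN 2.73 AND 3.28

Result:
id | name | gpa 
---+------+-----
2  | Liam | 3.2 
5  | Jack | 2.99
6  | Jack | 3   
7  | Jack | 2.81
8  | Bob  | 2.85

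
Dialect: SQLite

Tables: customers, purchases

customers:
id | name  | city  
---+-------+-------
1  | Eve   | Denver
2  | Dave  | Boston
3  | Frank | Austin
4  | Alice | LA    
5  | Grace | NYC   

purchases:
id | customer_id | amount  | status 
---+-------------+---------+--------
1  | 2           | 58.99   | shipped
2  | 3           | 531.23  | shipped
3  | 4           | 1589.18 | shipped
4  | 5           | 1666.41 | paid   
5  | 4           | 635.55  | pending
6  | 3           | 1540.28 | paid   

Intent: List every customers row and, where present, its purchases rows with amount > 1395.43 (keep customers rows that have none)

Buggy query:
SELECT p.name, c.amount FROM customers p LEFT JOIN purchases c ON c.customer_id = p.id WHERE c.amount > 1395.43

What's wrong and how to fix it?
Bug: A WHERE condition on the right-hand table after LEFT JOIN drops unmatched parents

Fix: Put 'c.amount > 1395.43' in the JOIN's ON clause instead of WHERE

Corrected query:
SELECT p.name, c.amount FROM customers p LEFT JOIN purchases c ON c.customer_id = p.id AND c.amount > 1395.43

Result:
name  | amount 
------+--------
Eve   | NULL   
Dave  | NULL   
Frank | 1540.28
Alice | 1589.18
Grace | 1666.41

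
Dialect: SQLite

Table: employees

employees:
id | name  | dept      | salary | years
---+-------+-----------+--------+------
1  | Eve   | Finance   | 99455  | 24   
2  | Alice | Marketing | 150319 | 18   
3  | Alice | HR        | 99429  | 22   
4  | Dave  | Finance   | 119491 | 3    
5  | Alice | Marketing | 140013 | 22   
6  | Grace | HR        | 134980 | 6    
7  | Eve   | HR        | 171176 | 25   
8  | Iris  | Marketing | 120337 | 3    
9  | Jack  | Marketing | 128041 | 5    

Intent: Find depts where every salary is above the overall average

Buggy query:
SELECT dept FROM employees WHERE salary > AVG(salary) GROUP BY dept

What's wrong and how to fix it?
Bug: AVG() is an aggregate; it can't sit directly in WHERE

Fix: Compute the overall average in a scalar subquery and compare each group's MIN against it in HAVING

Corrected query:
SELECT dept FROM employees GROUP BY dept HAVING MIN(salary) > (SELECT AVG(salary) FROM employees)

Result:
(no rows)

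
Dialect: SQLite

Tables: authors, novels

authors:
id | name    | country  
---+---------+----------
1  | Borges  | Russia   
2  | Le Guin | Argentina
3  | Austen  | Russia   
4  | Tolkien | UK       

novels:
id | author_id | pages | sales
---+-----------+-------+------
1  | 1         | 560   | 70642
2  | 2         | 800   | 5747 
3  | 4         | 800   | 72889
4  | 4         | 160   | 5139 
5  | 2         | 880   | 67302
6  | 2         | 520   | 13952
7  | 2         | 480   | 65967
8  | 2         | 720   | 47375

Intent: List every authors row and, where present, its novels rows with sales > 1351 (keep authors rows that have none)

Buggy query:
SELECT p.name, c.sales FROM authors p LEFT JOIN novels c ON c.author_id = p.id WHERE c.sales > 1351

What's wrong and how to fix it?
Bug: Filtering c.sales in WHERE discards the NULL rows produced by LEFT JOIN, turning it into an inner join

Fix: Put 'c.sales > 1351' in the JOIN's ON clause instead of WHERE

Corrected query:
SELECT p.name, c.sales FROM authors p LEFT JOIN novels c ON c.author_id = p.id AND c.sales > 1351

Result:
name    | sales
--------+------
Borges  | 70642
Le Guin | 5747 
Le Guin | 13952
Le Guin | 47375
Le Guin | 65967
Le Guin | 67302
Austen  | NULL 
Tolkien | 5139 
Tolkien | 72889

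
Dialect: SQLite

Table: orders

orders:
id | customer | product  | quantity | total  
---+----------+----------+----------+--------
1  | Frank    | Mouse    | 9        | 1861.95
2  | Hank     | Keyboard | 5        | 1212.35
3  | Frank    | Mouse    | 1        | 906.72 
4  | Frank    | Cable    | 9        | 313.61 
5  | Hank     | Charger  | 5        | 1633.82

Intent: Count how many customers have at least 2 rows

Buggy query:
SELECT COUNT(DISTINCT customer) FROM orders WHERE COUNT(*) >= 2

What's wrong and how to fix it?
Bug: COUNT(*) cannot appear in WHERE; the per-group count doesn't exist yet

Fix: Use a subquery that GROUPs and filters with HAVING, then count its rows

Corrected query:
SELECT COUNT(*) FROM (SELECT customer FROM orders GROUP BY customer HAVING COUNT(*) >= 2)

Result:
COUNT(*)
--------
2       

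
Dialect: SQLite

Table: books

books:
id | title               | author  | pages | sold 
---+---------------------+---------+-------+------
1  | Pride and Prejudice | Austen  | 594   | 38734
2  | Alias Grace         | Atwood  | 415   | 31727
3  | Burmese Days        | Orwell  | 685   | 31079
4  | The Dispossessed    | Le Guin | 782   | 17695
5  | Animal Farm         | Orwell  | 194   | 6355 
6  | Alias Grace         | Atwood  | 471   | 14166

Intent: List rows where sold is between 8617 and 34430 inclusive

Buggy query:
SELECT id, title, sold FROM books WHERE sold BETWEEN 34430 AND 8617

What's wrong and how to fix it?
Bug: The bounds are reversed; BETWEEN a AND b requires a <= b to match anything

Fix: Write BETWEEN 8617 AND 34430

Corrected query:
SELECT id, title, sold FROM books WHERE sold BETWEEN 8617 AND 34430

Result:
id | title            | sold 
---+------------------+------
2  | Alias Grace      | 31727
3  | Burmese Days     | 31079
4  | The Dispossessed | 17695
6  | Alias Grace      | 14166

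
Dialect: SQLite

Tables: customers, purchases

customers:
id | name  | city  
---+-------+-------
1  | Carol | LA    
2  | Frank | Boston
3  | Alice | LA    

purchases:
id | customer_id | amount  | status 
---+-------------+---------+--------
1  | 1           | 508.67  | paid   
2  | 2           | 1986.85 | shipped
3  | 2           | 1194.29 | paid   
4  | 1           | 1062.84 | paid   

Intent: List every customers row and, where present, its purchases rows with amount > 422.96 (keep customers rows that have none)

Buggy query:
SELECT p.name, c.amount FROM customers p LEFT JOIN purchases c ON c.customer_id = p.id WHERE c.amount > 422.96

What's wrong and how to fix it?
Bug: Filtering c.amount in WHERE discards the NULL rows produced by LEFT JOIN, turning it into an inner join

Fix: Move the right-table condition into the ON clause so unmatched parents are kept

Corrected query:
SELECT p.name, c.amount FROM customers p LEFT JOIN purchases c ON c.customer_id = p.id AND c.amount > 422.96

Result:
name  | amount 
------+--------
Carol | 508.67 
Carol | 1062.84
Frank | 1194.29
Frank | 1986.85
Alice | NULL   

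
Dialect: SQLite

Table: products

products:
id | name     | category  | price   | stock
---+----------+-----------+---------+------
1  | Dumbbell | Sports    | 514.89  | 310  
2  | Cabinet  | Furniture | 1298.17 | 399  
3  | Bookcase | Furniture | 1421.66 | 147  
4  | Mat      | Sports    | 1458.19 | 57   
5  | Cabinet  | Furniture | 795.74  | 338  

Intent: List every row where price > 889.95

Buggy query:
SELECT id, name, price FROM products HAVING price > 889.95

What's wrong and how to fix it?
Bug: HAVING filters the output of aggregation, but this query has no GROUP BY and no aggregate functions, so SQLite rejects it (HAVING clause on a non-aggregate query); the condition here is per row

Fix: Replace HAVING with WHERE since the condition applies to individual rows

Corrected query:
SELECT id, name, price FROM products WHERE price > 889.95

Result:
id | name     | price  
---+----------+--------
2  | Cabinet  | 1298.17
3  | Bookcase | 1421.66
4  | Mat      | 1458.19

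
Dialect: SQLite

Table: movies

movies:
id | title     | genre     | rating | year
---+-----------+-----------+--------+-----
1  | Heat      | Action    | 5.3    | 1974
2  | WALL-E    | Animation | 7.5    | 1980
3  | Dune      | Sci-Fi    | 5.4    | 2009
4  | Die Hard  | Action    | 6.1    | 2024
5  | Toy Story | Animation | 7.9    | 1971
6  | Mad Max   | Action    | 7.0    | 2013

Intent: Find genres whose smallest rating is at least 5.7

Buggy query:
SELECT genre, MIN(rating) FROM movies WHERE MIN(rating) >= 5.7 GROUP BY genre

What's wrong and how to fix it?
Bug: Aggregates like MIN are computed per group after WHERE runs

Fix: Replace WHERE with HAVING after the GROUP BY

Corrected query:
SELECT genre, MIN(rating) FROM movies GROUP BY genre HAVING MIN(rating) >= 5.7

Result:
genre     | MIN(rating)
----------+------------
Animation | 7.5        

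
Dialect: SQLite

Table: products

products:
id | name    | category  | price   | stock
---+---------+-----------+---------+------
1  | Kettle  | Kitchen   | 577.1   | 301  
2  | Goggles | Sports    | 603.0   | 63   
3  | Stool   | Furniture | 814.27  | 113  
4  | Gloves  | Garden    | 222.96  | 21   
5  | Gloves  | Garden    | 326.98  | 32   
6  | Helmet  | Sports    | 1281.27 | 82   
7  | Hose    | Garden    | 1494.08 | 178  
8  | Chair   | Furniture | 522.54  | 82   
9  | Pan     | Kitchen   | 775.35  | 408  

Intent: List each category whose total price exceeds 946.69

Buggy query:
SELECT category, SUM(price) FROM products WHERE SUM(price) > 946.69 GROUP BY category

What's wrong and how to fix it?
Bug: SUM(price) is an aggregate, but WHERE filters rows before aggregation

Fix: Use HAVING (which filters groups after aggregation) instead of WHERE

Corrected query:
SELECT category, SUM(price) FROM products GROUP BY category HAVING SUM(price) > 946.69

Result:
category  | SUM(price)
----------+-----------
Furniture | 1336.81   
Garden    | 2044.02   
Kitchen   | 1352.45   
Sports    | 1884.27   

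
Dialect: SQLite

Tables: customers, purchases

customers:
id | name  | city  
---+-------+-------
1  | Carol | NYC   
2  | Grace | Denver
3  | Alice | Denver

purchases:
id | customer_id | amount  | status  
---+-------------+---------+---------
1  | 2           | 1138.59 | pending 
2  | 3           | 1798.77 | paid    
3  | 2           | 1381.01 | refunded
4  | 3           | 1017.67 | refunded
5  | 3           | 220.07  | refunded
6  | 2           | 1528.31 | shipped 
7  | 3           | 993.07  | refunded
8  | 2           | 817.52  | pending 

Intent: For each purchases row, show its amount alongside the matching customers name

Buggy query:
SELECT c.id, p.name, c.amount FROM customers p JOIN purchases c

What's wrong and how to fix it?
Bug: JOIN with no ON clause produces a cartesian product; every purchases row pairs with every customers row

Fix: Add ON c.customer_id = p.id to the JOIN

Corrected query:
SELECT c.id, p.name, c.amount FROM customers p JOIN purchases c ON c.customer_id = p.id

Result:
id | name  | amount 
---+-------+--------
1  | Grace | 1138.59
2  | Alice | 1798.77
3  | Grace | 1381.01
4  | Alice | 1017.67
5  | Alice | 220.07 
6  | Grace | 1528.31
7  | Alice | 993.07 
8  | Grace | 817.52 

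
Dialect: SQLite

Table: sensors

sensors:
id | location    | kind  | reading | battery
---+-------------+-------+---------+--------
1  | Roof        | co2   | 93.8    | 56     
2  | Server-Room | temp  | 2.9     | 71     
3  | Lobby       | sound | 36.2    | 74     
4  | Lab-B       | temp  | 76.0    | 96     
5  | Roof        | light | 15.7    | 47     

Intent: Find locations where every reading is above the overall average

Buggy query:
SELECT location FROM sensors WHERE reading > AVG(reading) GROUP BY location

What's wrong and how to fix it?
Bug: AVG() is an aggregate; it can't sit directly in WHERE

Fix: Compute the overall average in a scalar subquery and compare each group's MIN against it in HAVING

Corrected query:
SELECT location FROM sensors GROUP BY location HAVING MIN(reading) > (SELECT AVG(reading) FROM sensors)

Result:
location
--------
Lab-B   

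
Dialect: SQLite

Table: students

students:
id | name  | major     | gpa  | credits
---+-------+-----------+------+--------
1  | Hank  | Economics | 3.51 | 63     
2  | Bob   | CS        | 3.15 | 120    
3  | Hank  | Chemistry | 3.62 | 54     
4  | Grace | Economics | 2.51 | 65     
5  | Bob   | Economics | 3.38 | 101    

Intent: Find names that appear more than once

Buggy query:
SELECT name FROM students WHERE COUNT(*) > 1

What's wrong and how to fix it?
Bug: COUNT(*) is an aggregate and cannot be used in WHERE

Fix: Group first, then use HAVING for the count condition

Corrected query:
SELECT name FROM students GROUP BY name HAVING COUNT(*) > 1

Result:
name
----
Bob 
Hank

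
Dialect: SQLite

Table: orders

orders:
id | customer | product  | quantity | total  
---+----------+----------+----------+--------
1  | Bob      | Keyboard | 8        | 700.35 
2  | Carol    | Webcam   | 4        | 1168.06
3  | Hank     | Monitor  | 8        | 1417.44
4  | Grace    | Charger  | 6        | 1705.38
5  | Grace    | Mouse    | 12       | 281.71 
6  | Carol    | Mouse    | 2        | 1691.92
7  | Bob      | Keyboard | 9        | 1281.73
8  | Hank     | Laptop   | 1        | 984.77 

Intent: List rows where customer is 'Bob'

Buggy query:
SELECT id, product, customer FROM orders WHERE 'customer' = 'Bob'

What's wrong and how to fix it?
Bug: Single quotes denote string literals in SQL; the column name is being compared as a constant string

Fix: Reference the column as customer without single quotes

Corrected query:
SELECT id, product, customer FROM orders WHERE customer = 'Bob'

Result:
id | product  | customer
---+----------+---------
1  | Keyboard | Bob     
7  | Keyboard | Bob     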